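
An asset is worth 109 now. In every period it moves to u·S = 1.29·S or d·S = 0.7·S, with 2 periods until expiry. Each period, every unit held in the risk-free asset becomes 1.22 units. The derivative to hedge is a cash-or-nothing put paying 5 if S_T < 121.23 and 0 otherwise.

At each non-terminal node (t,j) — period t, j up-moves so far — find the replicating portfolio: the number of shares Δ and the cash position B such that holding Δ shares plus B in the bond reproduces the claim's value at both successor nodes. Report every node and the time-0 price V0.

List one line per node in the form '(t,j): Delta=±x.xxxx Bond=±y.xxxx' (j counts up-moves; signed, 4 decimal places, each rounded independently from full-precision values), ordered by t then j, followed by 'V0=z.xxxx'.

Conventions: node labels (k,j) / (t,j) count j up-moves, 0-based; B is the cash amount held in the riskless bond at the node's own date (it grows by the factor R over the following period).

The replicating-portfolio and risk-neutral prices coincide; use p* = (1.22−0.7)/(1.29−0.7) = 0.8814 for the latter.
Expiry values: V(2,0)=5.0000, V(2,1)=5.0000, V(2,2)=0.0000
(1,0): S=76.3000. Δ = (V_up−V_dn)/(S_up−S_dn) = (5.0000−5.0000)/(98.4270−53.4100) = 0.0000. V = [p*·5.0000 + (1−p*)·5.0000]/1.22 = 4.0984. B = V − Δ·S = 4.0984.
(1,1): S=140.6100. Δ = (V_up−V_dn)/(S_up−S_dn) = (0.0000−5.0000)/(181.3869−98.4270) = -0.0603. V = [p*·0.0000 + (1−p*)·5.0000]/1.22 = 0.4862. B = V − Δ·S = 8.9608.
(0,0): S=109.0000. Δ = (V_up−V_dn)/(S_up−S_dn) = (0.4862−4.0984)/(140.6100−76.3000) = -0.0562. V = [p*·0.4862 + (1−p*)·4.0984]/1.22 = 0.7498. B = V − Δ·S = 6.8721.
Sanity check at the root: Δ(0,0)·S0 + B(0,0) reproduces V0 = 0.7498.

(0,0): Delta=-0.0562 Bond=6.8721
(1,0): Delta=0.0000 Bond=4.0984
(1,1): Delta=-0.0603 Bond=8.9608
V0=0.7498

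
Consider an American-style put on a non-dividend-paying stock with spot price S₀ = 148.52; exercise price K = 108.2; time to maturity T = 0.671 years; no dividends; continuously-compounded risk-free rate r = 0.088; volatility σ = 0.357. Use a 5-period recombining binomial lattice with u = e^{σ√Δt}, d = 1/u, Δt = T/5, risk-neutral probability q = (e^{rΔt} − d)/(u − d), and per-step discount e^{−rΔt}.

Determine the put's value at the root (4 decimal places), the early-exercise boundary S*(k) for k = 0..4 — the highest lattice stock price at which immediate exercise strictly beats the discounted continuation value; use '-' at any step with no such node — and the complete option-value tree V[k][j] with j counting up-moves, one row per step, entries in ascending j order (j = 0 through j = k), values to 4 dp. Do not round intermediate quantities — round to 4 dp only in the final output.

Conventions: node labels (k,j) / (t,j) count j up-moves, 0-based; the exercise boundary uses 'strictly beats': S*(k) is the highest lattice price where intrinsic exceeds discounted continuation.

Δt=0.13420  u=1.13972  d=0.87741  q=0.51264  discount=0.98826
step 5 (expiry): payoffs max(K−S,0) = 30.9679 7.8788 0.0000 0.0000 0.0000 0.0000
step 4: (k=4,j=0): S=88.0228, K−S=20.1772, hold=18.9069 ⇒ V=20.1772 exercise | (k=4,j=1): S=114.3379, K−S=0.0000, hold=3.7947 ⇒ V=3.7947 continue | (k=4,j=2): S=148.5200, K−S=0.0000, hold=0.0000 ⇒ V=0.0000 continue | (k=4,j=3): S=192.9211, K−S=0.0000, hold=0.0000 ⇒ V=0.0000 continue | (k=4,j=4): S=250.5963, K−S=0.0000, hold=0.0000 ⇒ V=0.0000 continue  boundary S*=88.0228
step 3: (k=3,j=0): S=100.3212, K−S=7.8788, hold=11.6406 ⇒ V=11.6406 continue | (k=3,j=1): S=130.3129, K−S=0.0000, hold=1.8277 ⇒ V=1.8277 continue | (k=3,j=2): S=169.2709, K−S=0.0000, hold=0.0000 ⇒ V=0.0000 continue | (k=3,j=3): S=219.8757, K−S=0.0000, hold=0.0000 ⇒ V=0.0000 continue  boundary S*=-
step 2: (k=2,j=0): S=114.3379, K−S=0.0000, hold=6.5325 ⇒ V=6.5325 continue | (k=2,j=1): S=148.5200, K−S=0.0000, hold=0.8803 ⇒ V=0.8803 continue | (k=2,j=2): S=192.9211, K−S=0.0000, hold=0.0000 ⇒ V=0.0000 continue  boundary S*=-
step 1: (k=1,j=0): S=130.3129, K−S=0.0000, hold=3.5923 ⇒ V=3.5923 continue | (k=1,j=1): S=169.2709, K−S=0.0000, hold=0.4240 ⇒ V=0.4240 continue  boundary S*=-
step 0: (k=0,j=0): S=148.5200, K−S=0.0000, hold=1.9450 ⇒ V=1.9450 continue  boundary S*=-

price = 1.9450
boundary = - - - - 88.0228
tree:
1.9450
3.5923 0.4240
6.5325 0.8803 0.0000
11.6406 1.8277 0.0000 0.0000
20.1772 3.7947 0.0000 0.0000 0.0000
30.9679 7.8788 0.0000 0.0000 0.0000 0.0000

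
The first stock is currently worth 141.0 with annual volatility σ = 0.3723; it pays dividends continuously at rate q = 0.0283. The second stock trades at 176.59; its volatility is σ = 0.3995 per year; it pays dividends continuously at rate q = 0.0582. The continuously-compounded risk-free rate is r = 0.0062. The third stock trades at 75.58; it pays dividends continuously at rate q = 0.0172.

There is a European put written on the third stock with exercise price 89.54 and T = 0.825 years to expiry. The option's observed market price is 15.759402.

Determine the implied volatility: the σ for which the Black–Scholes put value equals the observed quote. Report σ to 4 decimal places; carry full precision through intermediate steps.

sigma = 0.1956

At σ = 0.1956 the Black–Scholes value reproduces the quote:
σ√T = 0.1956·√0.825 = 0.177663
d₁ = (ln(S/K) + (r−q+σ²/2)T) / (σ√T) = (ln(75.58/89.54) + (0.0062−0.0172+0.1956²/2)·0.825) / 0.177663 = (-0.169494 + 0.006707) / 0.177663 = -0.916270
d₂ = d₁ − σ√T = -0.916270 − 0.177663 = -1.093932
e^{−rT} = 0.994898
e^{−qT} = 0.985910
N(−d₁) = 0.820237,  N(−d₂) = 0.863008
V = K·e^{−rT}·N(−d₂) − S·e^{−qT}·N(−d₁) = 76.879457 − 61.120055 = 15.759402 (the observed quote) — the price is monotone increasing in volatility, hence this σ is the only solution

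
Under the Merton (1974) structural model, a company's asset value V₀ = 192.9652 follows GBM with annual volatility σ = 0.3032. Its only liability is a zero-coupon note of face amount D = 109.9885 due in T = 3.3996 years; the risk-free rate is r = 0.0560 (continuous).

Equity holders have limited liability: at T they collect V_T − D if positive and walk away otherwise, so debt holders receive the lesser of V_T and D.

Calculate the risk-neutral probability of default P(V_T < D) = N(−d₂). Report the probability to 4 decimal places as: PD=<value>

PD=0.1431

Equity is a call on the firm's assets struck at D = 109.9885:
d₁ = [ln(V₀/D) + (r + σ²/2)T] / (σ√T)
   = [ln(192.9652/109.9885) + (0.0560 + 0.5·0.3032²)·3.3996] / (0.3032·√3.3996)
   = [0.562134 + 0.346641] / 0.559040 = 1.625598
d₂ = d₁ − σ√T = 1.625598 − 0.559040 = 1.066558
risk-neutral PD = N(−d₂) = N(-1.066558) = 0.143086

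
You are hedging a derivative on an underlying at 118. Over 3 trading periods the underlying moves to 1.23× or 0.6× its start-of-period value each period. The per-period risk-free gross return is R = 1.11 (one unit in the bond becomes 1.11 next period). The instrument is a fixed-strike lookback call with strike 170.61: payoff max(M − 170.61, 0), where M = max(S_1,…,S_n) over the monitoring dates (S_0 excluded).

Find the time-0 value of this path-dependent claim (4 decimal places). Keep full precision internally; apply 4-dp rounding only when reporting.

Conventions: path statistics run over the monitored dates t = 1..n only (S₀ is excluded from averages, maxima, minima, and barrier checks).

Under the martingale measure an up-move has probability p* = 0.8095; value the claim as the probability-weighted average of per-path payoffs, discounted 3 periods at R = 1.11.
Enumerate all 2^3 = 8 price paths (U = up ×1.23, D = down ×0.6); each path with k up-moves has probability p*^k·(1−p*)^(3−k).
DDD: M=70.8000, payoff=0.0000, prob=0.006911
UDD: M=145.1400, payoff=0.0000, prob=0.029370
DUD: M=87.0840, payoff=0.0000, prob=0.029370
UUD: M=178.5222, payoff=7.9122, prob=0.124825
DDU: M=70.8000, payoff=0.0000, prob=0.029370
UDU: M=145.1400, payoff=0.0000, prob=0.124825
DUU: M=107.1133, payoff=0.0000, prob=0.124825
UUU: M=219.5823, payoff=48.9723, prob=0.530504
Price = Σ prob·payoff / R^3 = 26.967654 / 1.367631 = 19.7185

price = 19.7185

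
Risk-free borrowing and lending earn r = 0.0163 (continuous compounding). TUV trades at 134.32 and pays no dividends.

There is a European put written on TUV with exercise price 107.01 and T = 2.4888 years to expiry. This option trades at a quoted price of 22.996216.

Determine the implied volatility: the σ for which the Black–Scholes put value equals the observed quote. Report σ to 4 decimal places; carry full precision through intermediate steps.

sigma = 0.5072

At σ = 0.5072 the Black–Scholes value reproduces the quote:
σ√T = 0.5072·√2.4888 = 0.800155
d₁ = (ln(S/K) + (r+σ²/2)T) / (σ√T) = (ln(134.32/107.01) + (0.0163+0.5072²/2)·2.4888) / 0.800155 = (0.227303 + 0.360692) / 0.800155 = 0.734850
d₂ = d₁ − σ√T = 0.734850 − 0.800155 = -0.065305
e^{−rT} = 0.960244
N(−d₁) = 0.231215,  N(−d₂) = 0.526034
V = K·e^{−rT}·N(−d₂) − S·N(−d₁) = 54.053057 − 31.056841 = 22.996216 (the quoted price), and the Black–Scholes price is strictly increasing in σ, so σ is unique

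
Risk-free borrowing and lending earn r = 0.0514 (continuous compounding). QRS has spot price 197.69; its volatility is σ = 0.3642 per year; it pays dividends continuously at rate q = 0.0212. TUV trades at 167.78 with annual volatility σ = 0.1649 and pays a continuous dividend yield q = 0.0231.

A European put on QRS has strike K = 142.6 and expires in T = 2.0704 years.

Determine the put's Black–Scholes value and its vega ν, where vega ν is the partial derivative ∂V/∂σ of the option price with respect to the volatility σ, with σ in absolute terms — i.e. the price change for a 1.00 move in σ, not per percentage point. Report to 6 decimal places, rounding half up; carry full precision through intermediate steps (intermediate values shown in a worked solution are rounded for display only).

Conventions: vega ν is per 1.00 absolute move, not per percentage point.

σ√T = 0.3642·√2.0704 = 0.524043
d₁ = (ln(S/K) + (r−q+σ²/2)T) / (σ√T) = (ln(197.69/142.6) + (0.0514−0.0212+0.3642²/2)·2.0704) / 0.524043 = (0.326657 + 0.199837) / 0.524043 = 1.004676
d₂ = d₁ − σ√T = 1.004676 − 0.524043 = 0.480632
e^{−rT} = 0.899048
e^{−qT} = 0.957057
N(−d₁) = 0.157527,  N(−d₂) = 0.315389
Put price V = K·e^{−rT}·N(−d₂) − S·e^{−qT}·N(−d₁) = 40.434210 − 29.804115 = 10.630094
φ(d₁) = (1/√(2π))·e^{−d₁²/2} = 0.240839
ν = S·e^{−qT}·φ(d₁)·√T = 65.565760

price = 10.630094
ν = 65.565760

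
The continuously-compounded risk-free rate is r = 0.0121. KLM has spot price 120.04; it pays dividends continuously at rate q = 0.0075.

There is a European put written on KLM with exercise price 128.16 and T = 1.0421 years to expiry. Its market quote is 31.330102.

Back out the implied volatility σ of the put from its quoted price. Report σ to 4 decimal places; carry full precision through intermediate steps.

At σ = 0.5562 the Black–Scholes value reproduces the quote:
σ√T = 0.5562·√1.0421 = 0.567787
d₁ = (ln(S/K) + (r−q+σ²/2)T) / (σ√T) = (ln(120.04/128.16) + (0.0121−0.0075+0.5562²/2)·1.0421) / 0.567787 = (-0.065454 + 0.165985) / 0.567787 = 0.177056
d₂ = d₁ − σ√T = 0.177056 − 0.567787 = -0.390731
e^{−rT} = 0.987470
e^{−qT} = 0.992215
N(−d₁) = 0.429732,  N(−d₂) = 0.652002
V = K·e^{−rT}·N(−d₂) − S·e^{−qT}·N(−d₁) = 82.513530 − 51.183427 = 31.330102 (the observed quote) — the price is monotone increasing in volatility, hence this σ is the only solution

sigma = 0.5562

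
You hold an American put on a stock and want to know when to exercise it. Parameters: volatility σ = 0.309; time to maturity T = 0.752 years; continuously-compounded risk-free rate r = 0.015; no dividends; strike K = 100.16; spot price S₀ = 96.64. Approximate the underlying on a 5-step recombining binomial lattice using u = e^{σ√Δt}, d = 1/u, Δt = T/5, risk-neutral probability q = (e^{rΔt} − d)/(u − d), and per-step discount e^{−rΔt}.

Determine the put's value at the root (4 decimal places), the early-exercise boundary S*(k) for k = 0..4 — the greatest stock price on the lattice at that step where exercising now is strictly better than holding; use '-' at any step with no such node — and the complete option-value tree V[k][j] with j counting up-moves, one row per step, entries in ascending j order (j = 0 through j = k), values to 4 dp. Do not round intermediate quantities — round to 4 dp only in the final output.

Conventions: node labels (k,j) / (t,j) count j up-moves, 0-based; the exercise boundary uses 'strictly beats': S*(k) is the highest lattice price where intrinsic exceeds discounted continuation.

params: Δt=0.15040 u=1.12731 d=0.88707 q=0.47948 e^(-rΔt)=0.99775
t_5 payoffs: 47.0790 32.7031 14.4338 0.0000 0.0000 0.0000
t_4: node(4,0) S=59.8388 payoff=40.3212 vs cont=40.0955 → 40.3212 [stop]  node(4,1) S=76.0449 payoff=24.1151 vs cont=23.8894 → 24.1151 [stop]  node(4,2) S=96.6400 payoff=3.5200 vs cont=7.4962 → 7.4962 [wait]  node(4,3) S=122.8129 payoff=0.0000 vs cont=0.0000 → 0.0000 [wait]  node(4,4) S=156.0742 payoff=0.0000 vs cont=0.0000 → 0.0000 [wait]  ⇒ S*(4)=76.0449
t_3: node(3,0) S=67.4569 payoff=32.7031 vs cont=32.4774 → 32.7031 [stop]  node(3,1) S=85.7262 payoff=14.4338 vs cont=16.1103 → 16.1103 [wait]  node(3,2) S=108.9433 payoff=0.0000 vs cont=3.8931 → 3.8931 [wait]  node(3,3) S=138.4483 payoff=0.0000 vs cont=0.0000 → 0.0000 [wait]  ⇒ S*(3)=67.4569
t_2: node(2,0) S=76.0449 payoff=24.1151 vs cont=24.6915 → 24.6915 [wait]  node(2,1) S=96.6400 payoff=3.5200 vs cont=10.2294 → 10.2294 [wait]  node(2,2) S=122.8129 payoff=0.0000 vs cont=2.0219 → 2.0219 [wait]  ⇒ S*(2)=-
t_1: node(1,0) S=85.7262 payoff=14.4338 vs cont=17.7172 → 17.7172 [wait]  node(1,1) S=108.9433 payoff=0.0000 vs cont=6.2799 → 6.2799 [wait]  ⇒ S*(1)=-
t_0: node(0,0) S=96.6400 payoff=3.5200 vs cont=12.2057 → 12.2057 [wait]  ⇒ S*(0)=-

price = 12.2057
boundary = - - - 67.4569 76.0449
tree:
12.2057
17.7172 6.2799
24.6915 10.2294 2.0219
32.7031 16.1103 3.8931 0.0000
40.3212 24.1151 7.4962 0.0000 0.0000
47.0790 32.7031 14.4338 0.0000 0.0000 0.0000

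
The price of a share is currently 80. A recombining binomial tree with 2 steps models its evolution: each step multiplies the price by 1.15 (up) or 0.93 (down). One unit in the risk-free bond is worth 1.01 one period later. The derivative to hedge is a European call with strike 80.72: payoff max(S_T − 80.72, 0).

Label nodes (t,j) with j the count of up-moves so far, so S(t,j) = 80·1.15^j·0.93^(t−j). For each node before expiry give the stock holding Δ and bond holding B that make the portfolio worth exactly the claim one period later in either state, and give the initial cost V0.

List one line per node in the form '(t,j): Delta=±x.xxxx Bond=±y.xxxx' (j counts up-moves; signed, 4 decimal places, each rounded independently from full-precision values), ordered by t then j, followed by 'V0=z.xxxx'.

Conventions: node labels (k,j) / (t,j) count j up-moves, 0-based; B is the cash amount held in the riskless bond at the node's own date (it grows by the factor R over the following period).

Under the risk-neutral measure, an up-move has probability p* = (R−d)/(u−d) = 0.3636 and values discount at R = 1.01.
Expiry values: V(2,0)=0.0000, V(2,1)=4.8400, V(2,2)=25.0800
  t=1,j=0: stock 74.4000 → up 85.5600 (V=4.8400), down 69.1920 (V=0.0000). Price 1.7426; hedge Δ=0.2957, bond B=-20.2574.
  t=1,j=1: stock 92.0000 → up 105.8000 (V=25.0800), down 85.5600 (V=4.8400). Price 12.0792; hedge Δ=1.0000, bond B=-79.9208.
  t=0,j=0: stock 80.0000 → up 92.0000 (V=12.0792), down 74.4000 (V=1.7426). Price 5.4469; hedge Δ=0.5873, bond B=-41.5378.
Verification: the root portfolio costs Δ(0,0)·S0 + B(0,0) = 5.4469, matching V0.

(0,0): Delta=0.5873 Bond=-41.5378
(1,0): Delta=0.2957 Bond=-20.2574
(1,1): Delta=1.0000 Bond=-79.9208
V0=5.4469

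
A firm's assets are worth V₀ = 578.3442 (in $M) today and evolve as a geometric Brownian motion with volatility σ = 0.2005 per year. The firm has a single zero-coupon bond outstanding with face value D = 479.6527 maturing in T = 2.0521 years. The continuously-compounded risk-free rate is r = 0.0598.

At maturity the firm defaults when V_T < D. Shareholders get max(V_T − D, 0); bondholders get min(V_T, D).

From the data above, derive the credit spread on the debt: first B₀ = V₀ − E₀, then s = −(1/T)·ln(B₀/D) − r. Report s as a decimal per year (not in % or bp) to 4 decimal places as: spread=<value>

spread=0.0118

Equity is a call on the firm's assets struck at D = 479.6527:
d₁ = [ln(V₀/D) + (r + σ²/2)T] / (σ√T)
   = [ln(578.3442/479.6527) + (0.0598 + 0.5·0.2005²)·2.0521] / (0.2005·√2.0521)
   = [0.187107 + 0.163963] / 0.287219 = 1.222306
d₂ = d₁ − σ√T = 1.222306 − 0.287219 = 0.935087
N(d₁) = 0.889204,  N(d₂) = 0.825128,  e^(−rT) = 0.884515
E₀ = V₀·N(d₁) − D·e^(−rT)·N(d₂)
   = 578.3442·0.889204 − 479.6527·0.884515·0.825128 = 164.197025
B₀ = V₀ − E₀ = 578.3442 − 164.197025 = 414.147175
spread = −(1/T)·ln(B₀/D) − r = −(1/2.0521)·ln(414.147175/479.6527) − 0.0598 = 0.01175640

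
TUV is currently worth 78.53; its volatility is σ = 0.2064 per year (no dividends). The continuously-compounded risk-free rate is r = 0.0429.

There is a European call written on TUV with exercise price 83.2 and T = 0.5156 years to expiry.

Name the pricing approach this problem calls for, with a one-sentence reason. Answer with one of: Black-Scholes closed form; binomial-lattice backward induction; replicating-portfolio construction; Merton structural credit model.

Key observation: everything needed for the exact continuous-time valuation of the European call on TUV (strike 83.2) is given, and no feature rules the closed form out.

framework: Black-Scholes closed form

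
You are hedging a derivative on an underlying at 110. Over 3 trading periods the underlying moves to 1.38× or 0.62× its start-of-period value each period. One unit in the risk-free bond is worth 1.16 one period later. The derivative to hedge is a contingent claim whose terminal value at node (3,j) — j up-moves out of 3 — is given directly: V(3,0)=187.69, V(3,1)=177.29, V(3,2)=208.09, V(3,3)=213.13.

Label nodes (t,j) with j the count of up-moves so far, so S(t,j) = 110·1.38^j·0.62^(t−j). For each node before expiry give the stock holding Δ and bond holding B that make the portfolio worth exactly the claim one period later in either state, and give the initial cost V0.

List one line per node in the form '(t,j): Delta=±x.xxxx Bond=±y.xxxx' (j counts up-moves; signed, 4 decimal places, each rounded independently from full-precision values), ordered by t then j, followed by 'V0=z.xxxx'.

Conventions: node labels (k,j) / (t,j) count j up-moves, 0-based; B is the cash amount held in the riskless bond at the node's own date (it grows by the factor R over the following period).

Arbitrage-free pricing uses the up-move probability p* = (R−d)/(u−d) = 0.7105, discounting each step at R = 1.16.
Terminal payoffs: V(3,0)=187.6900, V(3,1)=177.2900, V(3,2)=208.0900, V(3,3)=213.1300
(2,0): S=42.2840. Δ = (V_up−V_dn)/(S_up−S_dn) = (177.2900−187.6900)/(58.3519−26.2161) = -0.3236. V = [p*·177.2900 + (1−p*)·187.6900]/1.16 = 155.4315. B = V − Δ·S = 169.1157.
(2,1): S=94.1160. Δ = (V_up−V_dn)/(S_up−S_dn) = (208.0900−177.2900)/(129.8801−58.3519) = 0.4306. V = [p*·208.0900 + (1−p*)·177.2900]/1.16 = 171.7019. B = V − Δ·S = 131.1756.
(2,2): S=209.4840. Δ = (V_up−V_dn)/(S_up−S_dn) = (213.1300−208.0900)/(289.0879−129.8801) = 0.0317. V = [p*·213.1300 + (1−p*)·208.0900]/1.16 = 182.4750. B = V − Δ·S = 175.8435.
(1,0): S=68.2000. Δ = (V_up−V_dn)/(S_up−S_dn) = (171.7019−155.4315)/(94.1160−42.2840) = 0.3139. V = [p*·171.7019 + (1−p*)·155.4315]/1.16 = 143.9587. B = V − Δ·S = 122.5502.
(1,1): S=151.8000. Δ = (V_up−V_dn)/(S_up−S_dn) = (182.4750−171.7019)/(209.4840−94.1160) = 0.0934. V = [p*·182.4750 + (1−p*)·171.7019]/1.16 = 154.6177. B = V − Δ·S = 140.4425.
(0,0): S=110.0000. Δ = (V_up−V_dn)/(S_up−S_dn) = (154.6177−143.9587)/(151.8000−68.2000) = 0.1275. V = [p*·154.6177 + (1−p*)·143.9587]/1.16 = 130.6312. B = V − Δ·S = 116.6062.
Check: Δ(0,0)·S0 + B(0,0) = 130.6312 = V0.

(0,0): Delta=0.1275 Bond=116.6062
(1,0): Delta=0.3139 Bond=122.5502
(1,1): Delta=0.0934 Bond=140.4425
(2,0): Delta=-0.3236 Bond=169.1157
(2,1): Delta=0.4306 Bond=131.1756
(2,2): Delta=0.0317 Bond=175.8435
V0=130.6312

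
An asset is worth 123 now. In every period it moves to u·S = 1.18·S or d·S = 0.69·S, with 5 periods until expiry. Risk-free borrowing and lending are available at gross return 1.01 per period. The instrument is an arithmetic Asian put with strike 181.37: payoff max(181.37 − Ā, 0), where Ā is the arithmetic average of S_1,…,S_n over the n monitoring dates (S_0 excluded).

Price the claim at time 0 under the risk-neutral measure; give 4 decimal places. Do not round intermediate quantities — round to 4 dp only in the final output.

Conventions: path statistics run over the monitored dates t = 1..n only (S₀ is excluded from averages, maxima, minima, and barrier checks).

No-arbitrage gives p* = (R−d)/(u−d) = 0.6531: enumerate every path, weight its payoff by its p*-probability, and discount by R^5.
Enumerate all 2^5 = 32 price paths (U = up ×1.18, D = down ×0.69); each path with k up-moves has probability p*^k·(1−p*)^(5−k).
DDDDD: Ā=46.1910, payoff=135.1790, prob=0.005026
UDDDD: Ā=78.9933, payoff=102.3767, prob=0.009462
DUDDD: Ā=66.9393, payoff=114.4307, prob=0.009462
UUDDD: Ā=114.4759, payoff=66.8941, prob=0.017810
DDUDD: Ā=58.6221, payoff=122.7479, prob=0.009462
UDUDD: Ā=100.2522, payoff=81.1178, prob=0.017810
DUUDD: Ā=88.1982, payoff=93.1718, prob=0.017810
UUUDD: Ā=150.8317, payoff=30.5383, prob=0.033525
DDDUD: Ā=52.8832, payoff=128.4868, prob=0.009462
UDDUD: Ā=90.4379, payoff=90.9321, prob=0.017810
DUDUD: Ā=78.3839, payoff=102.9861, prob=0.017810
UUDUD: Ā=134.0478, payoff=47.3222, prob=0.033525
DDUUD: Ā=70.0666, payoff=111.3034, prob=0.017810
UDUUD: Ā=119.8240, payoff=61.5460, prob=0.033525
DUUUD: Ā=107.7700, payoff=73.6000, prob=0.033525
UUUUD: Ā=184.3024, payoff=0.0000, prob=0.063106
DDDDU: Ā=48.9233, payoff=132.4467, prob=0.009462
UDDDU: Ā=83.6659, payoff=97.7041, prob=0.017810
DUDDU: Ā=71.6119, payoff=109.7581, prob=0.017810
UUDDU: Ā=122.4668, payoff=58.9032, prob=0.033525
DDUDU: Ā=63.2947, payoff=118.0753, prob=0.017810
UDUDU: Ā=108.2431, payoff=73.1269, prob=0.033525
DUUDU: Ā=96.1891, payoff=85.1809, prob=0.033525
UUUDU: Ā=164.4973, payoff=16.8727, prob=0.063106
DDDUU: Ā=57.5558, payoff=123.8142, prob=0.017810
UDDUU: Ā=98.4287, payoff=82.9413, prob=0.033525
DUDUU: Ā=86.3747, payoff=94.9953, prob=0.033525
UUDUU: Ā=147.7133, payoff=33.6567, prob=0.063106
DDUUU: Ā=78.0575, payoff=103.3125, prob=0.033525
UDUUU: Ā=133.4896, payoff=47.8804, prob=0.063106
DUUUU: Ā=121.4356, payoff=59.9344, prob=0.063106
UUUUU: Ā=207.6724, payoff=0.0000, prob=0.118787
Price = Σ prob·payoff / R^5 = 57.939866 / 1.051010 = 55.1278

price = 55.1278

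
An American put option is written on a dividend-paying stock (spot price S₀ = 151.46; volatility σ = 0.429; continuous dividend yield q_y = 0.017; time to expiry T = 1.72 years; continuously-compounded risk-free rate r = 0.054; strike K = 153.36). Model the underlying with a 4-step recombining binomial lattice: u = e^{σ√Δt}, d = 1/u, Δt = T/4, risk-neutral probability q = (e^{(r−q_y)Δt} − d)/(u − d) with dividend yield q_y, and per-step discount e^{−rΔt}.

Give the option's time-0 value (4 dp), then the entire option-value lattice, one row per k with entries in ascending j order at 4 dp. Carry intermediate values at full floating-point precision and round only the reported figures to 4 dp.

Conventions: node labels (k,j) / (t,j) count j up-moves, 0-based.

params: Δt=0.43000 u=1.32487 d=0.75479 q=0.45826 e^(-rΔt)=0.97705
t_4 payoffs: 104.2007 67.0718 1.9000 0.0000 0.0000
k=3: node(3,0) S=65.1296 payoff=88.2304 vs cont=85.1848 → 88.2304 [stop]  node(3,1) S=114.3207 payoff=39.0393 vs cont=36.3520 → 39.0393 [stop]  node(3,2) S=200.6648 payoff=0.0000 vs cont=1.0057 → 1.0057 [wait]  node(3,3) S=352.2228 payoff=0.0000 vs cont=0.0000 → 0.0000 [wait]
k=2: node(2,0) S=86.2882 payoff=67.0718 vs cont=64.1802 → 67.0718 [stop]  node(2,1) S=151.4600 payoff=1.9000 vs cont=21.1139 → 21.1139 [wait]  node(2,2) S=265.8547 payoff=0.0000 vs cont=0.5323 → 0.5323 [wait]
k=1: node(1,0) S=114.3207 payoff=39.0393 vs cont=44.9549 → 44.9549 [wait]  node(1,1) S=200.6648 payoff=0.0000 vs cont=11.4140 → 11.4140 [wait]
k=0: node(0,0) S=151.4600 payoff=1.9000 vs cont=28.9053 → 28.9053 [wait]

price = 28.9053
tree:
28.9053
44.9549 11.4140
67.0718 21.1139 0.5323
88.2304 39.0393 1.0057 0.0000
104.2007 67.0718 1.9000 0.0000 0.0000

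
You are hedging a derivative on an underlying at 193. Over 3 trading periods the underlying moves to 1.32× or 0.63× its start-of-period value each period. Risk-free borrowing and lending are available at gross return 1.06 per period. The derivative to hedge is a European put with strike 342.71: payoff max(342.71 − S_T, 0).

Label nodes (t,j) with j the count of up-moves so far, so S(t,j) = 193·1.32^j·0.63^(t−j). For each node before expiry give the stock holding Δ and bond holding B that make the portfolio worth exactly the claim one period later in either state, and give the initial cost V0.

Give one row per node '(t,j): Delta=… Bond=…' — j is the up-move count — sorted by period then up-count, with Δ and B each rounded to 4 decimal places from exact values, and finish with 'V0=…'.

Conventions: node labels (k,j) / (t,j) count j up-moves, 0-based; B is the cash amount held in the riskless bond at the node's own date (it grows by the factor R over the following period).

(0,0): Delta=-0.7374 Bond=257.6212
(1,0): Delta=-1.0000 Bond=305.0107
(1,1): Delta=-0.6616 Bond=253.7706
(2,0): Delta=-1.0000 Bond=323.3113
(2,1): Delta=-1.0000 Bond=323.3113
(2,2): Delta=-0.5639 Bond=236.1554
V0=115.3073

Since d<R<u, set p* = (R−d)/(u−d) = 0.6232; price each node as the discounted p*-expectation of its children.
Expiry values: V(3,0)=294.4509, V(3,1)=241.5958, V(3,2)=130.8516, V(3,3)=0.0000
Node (2,0) S=76.6017: V=(p*·241.5958+(1−p*)·294.4509)/1.06=246.7096; Δ=(241.5958−294.4509)/(101.1142−48.2591)=-1.0000; B=V−Δ·S=323.3113
Node (2,1) S=160.4988: V=(p*·130.8516+(1−p*)·241.5958)/1.06=162.8125; Δ=(130.8516−241.5958)/(211.8584−101.1142)=-1.0000; B=V−Δ·S=323.3113
Node (2,2) S=336.2832: V=(p*·0.0000+(1−p*)·130.8516)/1.06=46.5155; Δ=(0.0000−130.8516)/(443.8938−211.8584)=-0.5639; B=V−Δ·S=236.1554
Node (1,0) S=121.5900: V=(p*·162.8125+(1−p*)·246.7096)/1.06=183.4207; Δ=(162.8125−246.7096)/(160.4988−76.6017)=-1.0000; B=V−Δ·S=305.0107
Node (1,1) S=254.7600: V=(p*·46.5155+(1−p*)·162.8125)/1.06=85.2241; Δ=(46.5155−162.8125)/(336.2832−160.4988)=-0.6616; B=V−Δ·S=253.7706
Node (0,0) S=193.0000: V=(p*·85.2241+(1−p*)·183.4207)/1.06=115.3073; Δ=(85.2241−183.4207)/(254.7600−121.5900)=-0.7374; B=V−Δ·S=257.6212
Verification: the root portfolio costs Δ(0,0)·S0 + B(0,0) = 115.3073, matching V0.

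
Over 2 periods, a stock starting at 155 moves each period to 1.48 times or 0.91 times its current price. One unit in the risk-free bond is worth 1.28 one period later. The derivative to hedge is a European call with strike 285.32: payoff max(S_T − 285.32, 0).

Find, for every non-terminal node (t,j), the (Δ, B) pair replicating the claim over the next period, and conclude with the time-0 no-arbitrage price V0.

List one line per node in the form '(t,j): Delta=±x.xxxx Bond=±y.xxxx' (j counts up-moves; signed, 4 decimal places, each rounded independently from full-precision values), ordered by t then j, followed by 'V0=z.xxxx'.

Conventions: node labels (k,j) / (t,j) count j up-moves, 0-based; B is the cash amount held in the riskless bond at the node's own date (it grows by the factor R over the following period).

Under the risk-neutral measure, an up-move has probability p* = (R−d)/(u−d) = 0.6491 and values discount at R = 1.28.
At maturity the claim pays: V(2,0)=0.0000, V(2,1)=0.0000, V(2,2)=54.1920
Node (1,0) S=141.0500: V=(p*·0.0000+(1−p*)·0.0000)/1.28=0.0000; Δ=(0.0000−0.0000)/(208.7540−128.3555)=0.0000; B=V−Δ·S=0.0000
Node (1,1) S=229.4000: V=(p*·54.1920+(1−p*)·0.0000)/1.28=27.4822; Δ=(54.1920−0.0000)/(339.5120−208.7540)=0.4144; B=V−Δ·S=-67.5914
Node (0,0) S=155.0000: V=(p*·27.4822+(1−p*)·0.0000)/1.28=13.9370; Δ=(27.4822−0.0000)/(229.4000−141.0500)=0.3111; B=V−Δ·S=-34.2775
Check: Δ(0,0)·S0 + B(0,0) = 13.9370 = V0.

(0,0): Delta=0.3111 Bond=-34.2775
(1,0): Delta=0.0000 Bond=0.0000
(1,1): Delta=0.4144 Bond=-67.5914
V0=13.9370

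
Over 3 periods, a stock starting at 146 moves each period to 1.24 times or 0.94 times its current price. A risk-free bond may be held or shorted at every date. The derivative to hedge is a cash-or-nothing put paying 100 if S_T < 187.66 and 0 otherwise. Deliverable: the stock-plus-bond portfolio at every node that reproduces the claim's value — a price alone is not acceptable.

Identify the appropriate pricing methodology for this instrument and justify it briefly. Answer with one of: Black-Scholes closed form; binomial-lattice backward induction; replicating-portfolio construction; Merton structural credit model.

framework: replicating-portfolio construction

Key observation: what is demanded is not a single number but the (Δ, B) position at each node of the 1.24/0.94 tree starting at 146; constructing those positions is the replicating-portfolio method.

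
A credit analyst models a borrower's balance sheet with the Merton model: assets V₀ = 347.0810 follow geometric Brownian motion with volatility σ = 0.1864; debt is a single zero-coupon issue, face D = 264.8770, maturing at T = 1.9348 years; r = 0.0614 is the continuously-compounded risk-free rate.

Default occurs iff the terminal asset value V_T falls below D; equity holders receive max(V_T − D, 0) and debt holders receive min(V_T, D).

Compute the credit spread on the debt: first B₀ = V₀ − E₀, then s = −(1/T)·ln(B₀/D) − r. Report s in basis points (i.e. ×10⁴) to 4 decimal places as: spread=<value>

With assets at 347.0810 and a single debt payment of 264.8770 at 1.9348 years:
d₁ = [ln(V₀/D) + (r + σ²/2)T] / (σ√T)
   = [ln(347.0810/264.8770) + (0.0614 + 0.5·0.1864²)·1.9348] / (0.1864·√1.9348)
   = [0.270293 + 0.152409] / 0.259277 = 1.630309
d₂ = d₁ − σ√T = 1.630309 − 0.259277 = 1.371032
N(d₁) = 0.948482,  N(d₂) = 0.914818,  e^(−rT) = 0.887988
E₀ = V₀·N(d₁) − D·e^(−rT)·N(d₂)
   = 347.0810·0.948482 − 264.8770·0.887988·0.914818 = 114.027945
B₀ = V₀ − E₀ = 347.0810 − 114.027945 = 233.053055
spread = −(1/T)·ln(B₀/D) − r = −(1/1.9348)·ln(233.053055/264.8770) − 0.0614 = 0.00475642
in basis points: 0.00475642 × 10⁴ = 47.5642 bp

spread=47.5642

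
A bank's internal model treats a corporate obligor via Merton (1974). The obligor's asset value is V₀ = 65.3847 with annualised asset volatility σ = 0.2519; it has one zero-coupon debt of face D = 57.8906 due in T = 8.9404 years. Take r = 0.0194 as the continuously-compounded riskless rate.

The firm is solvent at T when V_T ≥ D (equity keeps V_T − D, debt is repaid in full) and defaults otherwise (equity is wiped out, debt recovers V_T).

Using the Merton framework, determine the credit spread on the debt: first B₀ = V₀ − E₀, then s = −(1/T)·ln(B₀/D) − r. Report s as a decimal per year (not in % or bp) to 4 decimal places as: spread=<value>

Work the structural quantities from V₀ = 65.3847 against face 57.8906:
d₁ = [ln(V₀/D) + (r + σ²/2)T] / (σ√T)
   = [ln(65.3847/57.8906) + (0.0194 + 0.5·0.2519²)·8.9404] / (0.2519·√8.9404)
   = [0.121733 + 0.457094] / 0.753194 = 0.768497
d₂ = d₁ − σ√T = 0.768497 − 0.753194 = 0.015304
N(d₁) = 0.778904,  N(d₂) = 0.506105,  e^(−rT) = 0.840764
E₀ = V₀·N(d₁) − D·e^(−rT)·N(d₂)
   = 65.3847·0.778904 − 57.8906·0.840764·0.506105 = 26.295086
B₀ = V₀ − E₀ = 65.3847 − 26.295086 = 39.089614
spread = −(1/T)·ln(B₀/D) − r = −(1/8.9404)·ln(39.089614/57.8906) − 0.0194 = 0.02452401

spread=0.0245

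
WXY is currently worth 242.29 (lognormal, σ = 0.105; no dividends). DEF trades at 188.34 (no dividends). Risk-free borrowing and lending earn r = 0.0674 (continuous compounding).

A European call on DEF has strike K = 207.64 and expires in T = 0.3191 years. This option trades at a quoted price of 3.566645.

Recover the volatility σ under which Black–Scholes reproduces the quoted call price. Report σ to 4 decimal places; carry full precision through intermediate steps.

sigma = 0.2075

At σ = 0.2075 the Black–Scholes value reproduces the quote:
σ√T = 0.2075·√0.3191 = 0.117215
d₁ = (ln(S/K) + (r+σ²/2)T) / (σ√T) = (ln(188.34/207.64) + (0.0674+0.2075²/2)·0.3191) / 0.117215 = (-0.097557 + 0.028377) / 0.117215 = -0.590200
d₂ = d₁ − σ√T = -0.590200 − 0.117215 = -0.707414
e^{−rT} = 0.978722
N(d₁) = 0.277528,  N(d₂) = 0.239654
V = S·N(d₁) − K·e^{−rT}·N(d₂) = 52.269687 − 48.703042 = 3.566645 (equal to the quote); since ∂V/∂σ > 0 for all σ, the implied volatility is unique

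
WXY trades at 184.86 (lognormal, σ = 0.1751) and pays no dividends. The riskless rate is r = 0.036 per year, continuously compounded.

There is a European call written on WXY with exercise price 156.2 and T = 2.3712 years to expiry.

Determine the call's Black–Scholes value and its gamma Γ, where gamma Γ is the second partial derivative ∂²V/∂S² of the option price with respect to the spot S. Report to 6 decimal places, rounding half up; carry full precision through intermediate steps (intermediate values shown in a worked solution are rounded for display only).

price = 45.502214
Γ = 0.004485

σ√T = 0.1751·√2.3712 = 0.269631
d₁ = (ln(S/K) + (r+σ²/2)T) / (σ√T) = (ln(184.86/156.2) + (0.036+0.1751²/2)·2.3712) / 0.269631 = (0.168462 + 0.121714) / 0.269631 = 1.076193
d₂ = d₁ − σ√T = 1.076193 − 0.269631 = 0.806562
e^{−rT} = 0.918179
N(d₁) = 0.859080,  N(d₂) = 0.790040
Call price V = S·N(d₁) − K·e^{−rT}·N(d₂) = 158.809438 − 113.307224 = 45.502214
φ(d₁) = (1/√(2π))·e^{−d₁²/2} = 0.223569
Γ = φ(d₁) / (S·σ·√T) = 0.004485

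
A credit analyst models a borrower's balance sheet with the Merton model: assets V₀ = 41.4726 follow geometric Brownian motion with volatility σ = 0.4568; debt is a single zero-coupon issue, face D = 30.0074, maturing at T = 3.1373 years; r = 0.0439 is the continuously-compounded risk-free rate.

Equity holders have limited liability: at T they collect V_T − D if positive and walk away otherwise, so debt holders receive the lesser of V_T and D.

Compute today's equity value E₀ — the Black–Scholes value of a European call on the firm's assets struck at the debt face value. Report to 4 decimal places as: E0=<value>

E0=19.8429

Apply the equity-as-call identities (strike 30.0074, horizon 3.1373 years):
d₁ = [ln(V₀/D) + (r + σ²/2)T] / (σ√T)
   = [ln(41.4726/30.0074) + (0.0439 + 0.5·0.4568²)·3.1373] / (0.4568·√3.1373)
   = [0.323589 + 0.465052] / 0.809104 = 0.974709
d₂ = d₁ − σ√T = 0.974709 − 0.809104 = 0.165606
N(d₁) = 0.835148,  N(d₂) = 0.565766,  e^(−rT) = 0.871336
E₀ = V₀·N(d₁) − D·e^(−rT)·N(d₂)
   = 41.4726·0.835148 − 30.0074·0.871336·0.565766 = 19.842920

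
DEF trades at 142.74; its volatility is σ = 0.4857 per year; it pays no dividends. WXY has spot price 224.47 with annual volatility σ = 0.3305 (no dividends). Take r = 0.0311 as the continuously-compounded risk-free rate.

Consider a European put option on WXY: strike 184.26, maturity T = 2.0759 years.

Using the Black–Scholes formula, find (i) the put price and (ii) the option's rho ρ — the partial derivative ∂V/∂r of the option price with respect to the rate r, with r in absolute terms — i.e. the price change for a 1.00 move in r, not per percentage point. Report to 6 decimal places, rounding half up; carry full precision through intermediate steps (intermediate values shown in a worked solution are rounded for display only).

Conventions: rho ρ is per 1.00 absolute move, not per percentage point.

σ√T = 0.3305·√2.0759 = 0.476184
d₁ = (ln(S/K) + (r+σ²/2)T) / (σ√T) = (ln(224.47/184.26) + (0.0311+0.3305²/2)·2.0759) / 0.476184 = (0.197394 + 0.177936) / 0.476184 = 0.788205
d₂ = d₁ − σ√T = 0.788205 − 0.476184 = 0.312021
e^{−rT} = 0.937479
N(−d₁) = 0.215289,  N(−d₂) = 0.377512
Put price V = K·e^{−rT}·N(−d₂) − S·N(−d₁) = 65.211475 − 48.325817 = 16.885658
ρ = −K·T·e^{−rT}·N(−d₂) = -135.372502

price = 16.885658
ρ = -135.372502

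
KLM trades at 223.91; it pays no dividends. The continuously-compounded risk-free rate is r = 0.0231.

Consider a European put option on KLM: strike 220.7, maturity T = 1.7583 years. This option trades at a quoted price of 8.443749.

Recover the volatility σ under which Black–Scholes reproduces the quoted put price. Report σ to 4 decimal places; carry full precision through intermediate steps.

At σ = 0.1182 the Black–Scholes value reproduces the quote:
σ√T = 0.1182·√1.7583 = 0.156734
d₁ = (ln(S/K) + (r+σ²/2)T) / (σ√T) = (ln(223.91/220.7) + (0.0231+0.1182²/2)·1.7583) / 0.156734 = (0.014440 + 0.052900) / 0.156734 = 0.429641
d₂ = d₁ − σ√T = 0.429641 − 0.156734 = 0.272906
e^{−rT} = 0.960197
N(−d₁) = 0.333729,  N(−d₂) = 0.392463
V = K·e^{−rT}·N(−d₂) − S·N(−d₁) = 83.168902 − 74.725153 = 8.443749 (the observed quote) — the price is monotone increasing in volatility, hence this σ is the only solution

sigma = 0.1182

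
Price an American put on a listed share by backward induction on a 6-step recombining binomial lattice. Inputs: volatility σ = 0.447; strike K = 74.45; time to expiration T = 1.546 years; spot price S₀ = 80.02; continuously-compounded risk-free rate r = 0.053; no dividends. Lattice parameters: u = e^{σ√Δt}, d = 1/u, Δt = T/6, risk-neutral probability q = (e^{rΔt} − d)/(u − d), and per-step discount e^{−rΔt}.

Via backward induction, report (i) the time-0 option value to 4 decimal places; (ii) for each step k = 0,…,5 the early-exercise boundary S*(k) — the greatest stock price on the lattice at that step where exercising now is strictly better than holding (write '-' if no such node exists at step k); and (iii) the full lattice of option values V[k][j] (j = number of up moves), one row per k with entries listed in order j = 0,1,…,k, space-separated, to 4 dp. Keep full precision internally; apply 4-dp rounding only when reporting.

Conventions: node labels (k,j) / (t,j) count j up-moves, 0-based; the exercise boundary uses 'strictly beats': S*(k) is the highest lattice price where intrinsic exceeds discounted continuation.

Δt=0.25767  u=1.25471  d=0.79700  q=0.47356  discount=0.98644
step 6 (expiry): payoffs max(K−S,0) = 53.9409 42.1628 23.6206 0.0000 0.0000 0.0000 0.0000
step 5: (k=5,j=0): S=25.7329, K−S=48.7171, hold=47.7073 ⇒ V=48.7171 exercise | (k=5,j=1): S=40.5110, K−S=33.9390, hold=32.9292 ⇒ V=33.9390 exercise | (k=5,j=2): S=63.7759, K−S=10.6741, hold=12.2662 ⇒ V=12.2662 continue | (k=5,j=3): S=100.4016, K−S=0.0000, hold=0.0000 ⇒ V=0.0000 continue | (k=5,j=4): S=158.0608, K−S=0.0000, hold=0.0000 ⇒ V=0.0000 continue | (k=5,j=5): S=248.8331, K−S=0.0000, hold=0.0000 ⇒ V=0.0000 continue  boundary S*=40.5110
step 4: (k=4,j=0): S=32.2872, K−S=42.1628, hold=41.1530 ⇒ V=42.1628 exercise | (k=4,j=1): S=50.8294, K−S=23.6206, hold=23.3546 ⇒ V=23.6206 exercise | (k=4,j=2): S=80.0200, K−S=0.0000, hold=6.3699 ⇒ V=6.3699 continue | (k=4,j=3): S=125.9744, K−S=0.0000, hold=0.0000 ⇒ V=0.0000 continue | (k=4,j=4): S=198.3198, K−S=0.0000, hold=0.0000 ⇒ V=0.0000 continue  boundary S*=50.8294
step 3: (k=3,j=0): S=40.5110, K−S=33.9390, hold=32.9292 ⇒ V=33.9390 exercise | (k=3,j=1): S=63.7759, K−S=10.6741, hold=15.2418 ⇒ V=15.2418 continue | (k=3,j=2): S=100.4016, K−S=0.0000, hold=3.3079 ⇒ V=3.3079 continue | (k=3,j=3): S=158.0608, K−S=0.0000, hold=0.0000 ⇒ V=0.0000 continue  boundary S*=40.5110
step 2: (k=2,j=0): S=50.8294, K−S=23.6206, hold=24.7446 ⇒ V=24.7446 continue | (k=2,j=1): S=80.0200, K−S=0.0000, hold=9.4603 ⇒ V=9.4603 continue | (k=2,j=2): S=125.9744, K−S=0.0000, hold=1.7178 ⇒ V=1.7178 continue  boundary S*=-
step 1: (k=1,j=0): S=63.7759, K−S=10.6741, hold=17.2691 ⇒ V=17.2691 continue | (k=1,j=1): S=100.4016, K−S=0.0000, hold=5.7152 ⇒ V=5.7152 continue  boundary S*=-
step 0: (k=0,j=0): S=80.0200, K−S=0.0000, hold=11.6377 ⇒ V=11.6377 continue  boundary S*=-

price = 11.6377
boundary = - - - 40.5110 50.8294 40.5110
tree:
11.6377
17.2691 5.7152
24.7446 9.4603 1.7178
33.9390 15.2418 3.3079 0.0000
42.1628 23.6206 6.3699 0.0000 0.0000
48.7171 33.9390 12.2662 0.0000 0.0000 0.0000
53.9409 42.1628 23.6206 0.0000 0.0000 0.0000 0.0000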